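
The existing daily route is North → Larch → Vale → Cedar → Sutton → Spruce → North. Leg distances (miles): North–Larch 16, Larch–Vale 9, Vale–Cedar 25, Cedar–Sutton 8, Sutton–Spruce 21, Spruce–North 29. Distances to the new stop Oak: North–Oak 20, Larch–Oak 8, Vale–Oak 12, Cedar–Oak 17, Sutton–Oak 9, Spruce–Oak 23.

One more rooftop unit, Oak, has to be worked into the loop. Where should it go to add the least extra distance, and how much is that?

Minimum extra distance: 4 miles, inserting Oak between Vale and Cedar.

Insertion cost between consecutive stops i–j is d(i,Oak) + d(Oak,j) − d(i,j):
  between North and Larch: 20 + 8 − 16 = 12
  between Larch and Vale: 8 + 12 − 9 = 11
  between Vale and Cedar: 12 + 17 − 25 = 4
  between Cedar and Sutton: 17 + 9 − 8 = 18
  between Sutton and Spruce: 9 + 23 − 21 = 11
  between Spruce and North: 23 + 20 − 29 = 14
Cheapest insertion is between Vale and Cedar, adding 4.
New total = 108 + 4 = 112.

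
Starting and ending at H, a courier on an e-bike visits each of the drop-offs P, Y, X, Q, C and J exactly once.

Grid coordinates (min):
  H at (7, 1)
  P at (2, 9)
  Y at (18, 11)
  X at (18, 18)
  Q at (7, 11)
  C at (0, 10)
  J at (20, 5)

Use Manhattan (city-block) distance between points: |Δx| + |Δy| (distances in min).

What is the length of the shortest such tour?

With 6 stops there are 6!/2 = 360 distinct round trips (a route and its reverse cost the same).
H-P-Y-X-Q-C-J-H: 13+18+7+18+8+25+17 = 106
H-P-Y-X-Q-J-C-H: 13+18+7+18+19+25+16 = 116
H-P-Y-X-C-Q-J-H: 13+18+7+26+8+19+17 = 108
H-P-Y-X-C-J-Q-H: 13+18+7+26+25+19+10 = 118
H-P-Y-X-J-Q-C-H: 13+18+7+15+19+8+16 = 96
H-P-Y-X-J-C-Q-H: 13+18+7+15+25+8+10 = 96
H-P-Y-Q-X-C-J-H: 13+18+11+18+26+25+17 = 128
H-P-Y-Q-X-J-C-H: 13+18+11+18+15+25+16 = 116
… (352 more)
H-P-C-Q-Y-X-J-H: 13+3+8+11+7+15+17 = 74  ← best
The minimum is 74.
One optimal route: H → P → C → Q → Y → X → J → H (or its reverse).

Minimum total distance: 74 min.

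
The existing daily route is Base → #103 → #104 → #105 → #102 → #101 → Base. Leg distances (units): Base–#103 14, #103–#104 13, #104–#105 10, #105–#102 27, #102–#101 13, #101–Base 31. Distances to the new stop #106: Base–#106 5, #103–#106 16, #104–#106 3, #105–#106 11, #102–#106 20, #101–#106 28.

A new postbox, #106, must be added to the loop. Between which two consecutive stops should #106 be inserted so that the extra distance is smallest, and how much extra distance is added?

Insertion cost between consecutive stops i–j is d(i,#106) + d(#106,j) − d(i,j):
  between Base and #103: 5 + 16 − 14 = 7
  between #103 and #104: 16 + 3 − 13 = 6
  between #104 and #105: 3 + 11 − 10 = 4
  between #105 and #102: 11 + 20 − 27 = 4
  between #102 and #101: 20 + 28 − 13 = 35
  between #101 and Base: 28 + 5 − 31 = 2
Cheapest insertion is between #101 and Base, adding 2.
New total = 108 + 2 = 110.

Adding 2 by placing #106 on the #101–Base leg.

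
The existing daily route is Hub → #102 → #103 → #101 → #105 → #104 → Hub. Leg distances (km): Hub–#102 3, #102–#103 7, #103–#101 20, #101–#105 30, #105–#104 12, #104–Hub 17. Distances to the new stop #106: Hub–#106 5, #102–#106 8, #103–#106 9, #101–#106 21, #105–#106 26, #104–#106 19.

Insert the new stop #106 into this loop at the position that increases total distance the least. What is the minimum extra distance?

+7 km — insert #106 between #104 and Hub.

Insertion cost between consecutive stops i–j is d(i,#106) + d(#106,j) − d(i,j):
  between Hub and #102: 5 + 8 − 3 = 10
  between #102 and #103: 8 + 9 − 7 = 10
  between #103 and #101: 9 + 21 − 20 = 10
  between #101 and #105: 21 + 26 − 30 = 17
  between #105 and #104: 26 + 19 − 12 = 33
  between #104 and Hub: 19 + 5 − 17 = 7
Cheapest insertion is between #104 and Hub, adding 7.
New total = 89 + 7 = 96.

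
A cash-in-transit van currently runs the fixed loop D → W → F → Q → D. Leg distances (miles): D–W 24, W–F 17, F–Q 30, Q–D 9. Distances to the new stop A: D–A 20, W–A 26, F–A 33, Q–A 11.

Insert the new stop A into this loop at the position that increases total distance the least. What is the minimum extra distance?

Insertion cost between consecutive stops i–j is d(i,A) + d(A,j) − d(i,j):
  between D and W: 20 + 26 − 24 = 22
  between W and F: 26 + 33 − 17 = 42
  between F and Q: 33 + 11 − 30 = 14
  between Q and D: 11 + 20 − 9 = 22
Cheapest insertion is between F and Q, adding 14.
New total = 80 + 14 = 94.

Adding 14 miles by placing A on the F–Q leg.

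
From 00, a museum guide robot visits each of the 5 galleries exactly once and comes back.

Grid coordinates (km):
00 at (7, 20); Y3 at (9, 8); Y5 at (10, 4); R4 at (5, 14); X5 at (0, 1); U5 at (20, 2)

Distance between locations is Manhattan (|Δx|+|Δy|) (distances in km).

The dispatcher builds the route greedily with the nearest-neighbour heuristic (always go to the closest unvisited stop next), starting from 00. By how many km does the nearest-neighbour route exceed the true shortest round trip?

From 00: R4=8, Y3=14, Y5=19, X5=26, U5=31 → choose R4 (8).
From R4: Y3=10, Y5=15, X5=18, U5=27 → choose Y3 (10).
From Y3: Y5=5, X5=16, U5=17 → choose Y5 (5).
From Y5: U5=12, X5=13 → choose U5 (12).
From U5: X5=21 → choose X5 (21).
NN route 00 → R4 → Y3 → Y5 → U5 → X5 → 00 costs 82.
Optimal: 00 → Y3 → Y5 → U5 → X5 → R4 → 00 costs 78 (by enumerating all 60 distinct tours).
Excess = 82 − 78 = 4.

Excess over optimum: 4 km.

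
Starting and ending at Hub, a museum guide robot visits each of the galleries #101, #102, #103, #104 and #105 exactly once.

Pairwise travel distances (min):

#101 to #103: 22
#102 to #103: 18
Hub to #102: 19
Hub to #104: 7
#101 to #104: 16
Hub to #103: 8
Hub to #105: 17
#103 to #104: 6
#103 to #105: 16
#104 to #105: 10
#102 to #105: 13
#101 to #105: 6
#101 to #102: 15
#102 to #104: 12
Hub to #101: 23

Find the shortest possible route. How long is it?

Shortest round trip = 64 min.

There are 60 distinct closed tours to check (reversals are equivalent).
Hub - #101 - #102 - #103 - #104 - #105 - Hub: 23+15+18+6+10+17 = 89
Hub - #101 - #102 - #103 - #105 - #104 - Hub: 23+15+18+16+10+7 = 89
Hub - #101 - #102 - #104 - #103 - #105 - Hub: 23+15+12+6+16+17 = 89
Hub - #101 - #102 - #104 - #105 - #103 - Hub: 23+15+12+10+16+8 = 84
Hub - #101 - #102 - #105 - #103 - #104 - Hub: 23+15+13+16+6+7 = 80
Hub - #101 - #102 - #105 - #104 - #103 - Hub: 23+15+13+10+6+8 = 75
Hub - #101 - #103 - #102 - #104 - #105 - Hub: 23+22+18+12+10+17 = 102
Hub - #101 - #103 - #102 - #105 - #104 - Hub: 23+22+18+13+10+7 = 93
Hub - #101 - #103 - #104 - #102 - #105 - Hub: 23+22+6+12+13+17 = 93
Hub - #101 - #103 - #104 - #105 - #102 - Hub: 23+22+6+10+13+19 = 93
Hub - #101 - #103 - #105 - #102 - #104 - Hub: 23+22+16+13+12+7 = 93
Hub - #101 - #103 - #105 - #104 - #102 - Hub: 23+22+16+10+12+19 = 102
Hub - #101 - #104 - #102 - #103 - #105 - Hub: 23+16+12+18+16+17 = 102
Hub - #101 - #104 - #102 - #105 - #103 - Hub: 23+16+12+13+16+8 = 88
… (46 more)
Hub - #102 - #101 - #105 - #104 - #103 - Hub: 19+15+6+10+6+8 = 64  ← best
The minimum is 64.
One optimal route: Hub → #102 → #101 → #105 → #104 → #103 → Hub (or its reverse).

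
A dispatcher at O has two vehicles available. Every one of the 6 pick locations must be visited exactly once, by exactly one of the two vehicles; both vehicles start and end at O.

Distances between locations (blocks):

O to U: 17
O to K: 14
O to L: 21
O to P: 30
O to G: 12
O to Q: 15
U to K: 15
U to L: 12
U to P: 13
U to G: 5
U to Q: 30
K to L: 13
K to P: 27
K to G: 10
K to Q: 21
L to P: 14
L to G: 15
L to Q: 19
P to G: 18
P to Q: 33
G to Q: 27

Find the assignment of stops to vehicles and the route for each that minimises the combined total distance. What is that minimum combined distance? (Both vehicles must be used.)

Try each way of splitting the stops between the two vehicles (each non-empty) and, for each split, find the best tour for each vehicle:
  {U} + {K, L, P, G, Q}: 34 + 90 = 124
  {K} + {U, L, P, G, Q}: 28 + 78 = 106
  {U, K} + {L, P, G, Q}: 46 + 78 = 124
  {L} + {U, K, P, G, Q}: 42 + 90 = 132
  {U, L} + {K, P, G, Q}: 50 + 90 = 140
  {K, L} + {U, P, G, Q}: 48 + 78 = 126
  … (31 splits in total)
  {U, K, L, P, G} + {Q}: 71 + 30 = 101  ← best
Best: vehicle 1 O → K → L → P → U → G → O = 71; vehicle 2 O → Q → O = 30; combined 101.

101 blocks — the smallest possible combined total.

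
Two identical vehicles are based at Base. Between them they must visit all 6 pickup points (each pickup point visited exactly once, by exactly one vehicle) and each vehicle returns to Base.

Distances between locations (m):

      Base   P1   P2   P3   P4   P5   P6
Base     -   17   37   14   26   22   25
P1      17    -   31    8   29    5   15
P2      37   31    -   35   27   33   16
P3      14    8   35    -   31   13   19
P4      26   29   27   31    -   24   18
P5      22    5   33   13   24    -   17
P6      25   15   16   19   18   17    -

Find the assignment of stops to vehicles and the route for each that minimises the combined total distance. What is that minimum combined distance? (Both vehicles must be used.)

Check every non-empty split of the stops between the two vehicles; for each half take its own optimal tour:
  {P1} + {P2, P3, P4, P5, P6}: 34 + 113 = 147
  {P2} + {P1, P3, P4, P5, P6}: 74 + 88 = 162
  {P1, P2} + {P3, P4, P5, P6}: 85 + 88 = 173
  {P3} + {P1, P2, P4, P5, P6}: 28 + 108 = 136
  {P1, P3} + {P2, P4, P5, P6}: 39 + 108 = 147
  {P2, P3} + {P1, P4, P5, P6}: 86 + 83 = 169
  … (31 splits in total)
Best: vehicle 1 Base → P3 → Base = 28; vehicle 2 Base → P1 → P5 → P6 → P2 → P4 → Base = 108; combined 136.

136 m — the smallest possible combined total.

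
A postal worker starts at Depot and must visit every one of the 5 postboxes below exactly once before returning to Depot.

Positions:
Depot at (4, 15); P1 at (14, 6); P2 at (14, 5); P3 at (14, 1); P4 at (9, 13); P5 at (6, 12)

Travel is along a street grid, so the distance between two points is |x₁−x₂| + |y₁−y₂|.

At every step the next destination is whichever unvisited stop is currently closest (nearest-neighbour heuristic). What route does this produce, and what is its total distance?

Depot → [P5:5 / P4:7 / P1:19 / P2:20 / P3:24] → P5 (5)
P5 → [P4:4 / P1:14 / P2:15 / P3:19] → P4 (4)
P4 → [P1:12 / P2:13 / P3:17] → P1 (12)
P1 → [P2:1 / P3:5] → P2 (1)
P2 → [P3:4] → P3 (4)
Return P3→Depot: 24.
Total = 5 + 4 + 12 + 1 + 4 + 24 = 50.

50 along Depot → P5 → P4 → P1 → P2 → P3 → Depot.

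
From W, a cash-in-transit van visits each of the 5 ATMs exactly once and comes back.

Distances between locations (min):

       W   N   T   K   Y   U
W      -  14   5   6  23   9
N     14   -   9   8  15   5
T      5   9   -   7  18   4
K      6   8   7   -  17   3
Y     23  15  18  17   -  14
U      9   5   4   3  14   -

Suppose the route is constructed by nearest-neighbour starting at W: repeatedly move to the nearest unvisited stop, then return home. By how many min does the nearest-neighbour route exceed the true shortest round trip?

From W: T=5, K=6, U=9, N=14, Y=23 → choose T (5).
From T: U=4, K=7, N=9, Y=18 → choose U (4).
From U: K=3, N=5, Y=14 → choose K (3).
From K: N=8, Y=17 → choose N (8).
From N: Y=15 → choose Y (15).
NN route W → T → U → K → N → Y → W costs 58.
Optimal: W → T → N → Y → U → K → W costs 52 (by enumerating all 60 distinct tours).
Excess = 58 − 52 = 6.

The nearest-neighbour route is 6 min longer than optimal.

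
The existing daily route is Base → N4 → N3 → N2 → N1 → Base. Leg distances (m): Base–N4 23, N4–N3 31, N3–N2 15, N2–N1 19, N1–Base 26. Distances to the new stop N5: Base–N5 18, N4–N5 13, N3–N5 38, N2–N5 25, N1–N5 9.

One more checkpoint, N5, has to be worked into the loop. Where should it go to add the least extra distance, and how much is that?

Insertion cost between consecutive stops i–j is d(i,N5) + d(N5,j) − d(i,j):
  between Base and N4: 18 + 13 − 23 = 8
  between N4 and N3: 13 + 38 − 31 = 20
  between N3 and N2: 38 + 25 − 15 = 48
  between N2 and N1: 25 + 9 − 19 = 15
  between N1 and Base: 9 + 18 − 26 = 1
Cheapest insertion is between N1 and Base, adding 1.
New total = 114 + 1 = 115.

Minimum extra distance: 1 m, inserting N5 between N1 and Base.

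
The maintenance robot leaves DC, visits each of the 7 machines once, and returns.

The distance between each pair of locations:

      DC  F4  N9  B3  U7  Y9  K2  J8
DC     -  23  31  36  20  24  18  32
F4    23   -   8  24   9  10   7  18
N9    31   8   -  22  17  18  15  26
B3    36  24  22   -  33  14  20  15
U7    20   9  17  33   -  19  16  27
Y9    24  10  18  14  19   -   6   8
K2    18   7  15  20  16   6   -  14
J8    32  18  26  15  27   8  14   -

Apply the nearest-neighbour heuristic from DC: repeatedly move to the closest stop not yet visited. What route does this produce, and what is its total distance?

Total distance 106 via the nearest-neighbour route DC → K2 → Y9 → J8 → B3 → N9 → F4 → U7 → DC.

From DC: distances to unvisited — K2=18, U7=20, F4=23, Y9=24, N9=31, J8=32, B3=36. Nearest is K2 (18).
From K2: distances to unvisited — Y9=6, F4=7, J8=14, N9=15, U7=16, B3=20. Nearest is Y9 (6).
From Y9: distances to unvisited — J8=8, F4=10, B3=14, N9=18, U7=19. Nearest is J8 (8).
From J8: distances to unvisited — B3=15, F4=18, N9=26, U7=27. Nearest is B3 (15).
From B3: distances to unvisited — N9=22, F4=24, U7=33. Nearest is N9 (22).
From N9: distances to unvisited — F4=8, U7=17. Nearest is F4 (8).
From F4: distances to unvisited — U7=9. Nearest is U7 (9).
Return U7→DC: 20.
Total = 18 + 6 + 8 + 15 + 22 + 8 + 9 + 20 = 106.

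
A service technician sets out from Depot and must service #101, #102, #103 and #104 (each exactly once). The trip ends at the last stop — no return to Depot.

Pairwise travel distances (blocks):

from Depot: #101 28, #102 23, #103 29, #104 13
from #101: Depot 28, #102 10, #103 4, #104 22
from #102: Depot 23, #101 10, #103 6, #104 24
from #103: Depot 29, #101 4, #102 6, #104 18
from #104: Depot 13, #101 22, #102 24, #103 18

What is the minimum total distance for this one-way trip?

There are 4! = 24 possible orderings.
Depot → #101 → #102 → #103 → #104: 28+10+6+18 = 62
Depot → #101 → #102 → #104 → #103: 28+10+24+18 = 80
Depot → #101 → #103 → #102 → #104: 28+4+6+24 = 62
Depot → #101 → #103 → #104 → #102: 28+4+18+24 = 74
Depot → #101 → #104 → #102 → #103: 28+22+24+6 = 80
Depot → #101 → #104 → #103 → #102: 28+22+18+6 = 74
Depot → #102 → #101 → #103 → #104: 23+10+4+18 = 55
Depot → #102 → #101 → #104 → #103: 23+10+22+18 = 73
Depot → #102 → #103 → #101 → #104: 23+6+4+22 = 55
Depot → #102 → #103 → #104 → #101: 23+6+18+22 = 69
Depot → #102 → #104 → #101 → #103: 23+24+22+4 = 73
Depot → #102 → #104 → #103 → #101: 23+24+18+4 = 69
Depot → #103 → #101 → #102 → #104: 29+4+10+24 = 67
Depot → #103 → #101 → #104 → #102: 29+4+22+24 = 79
… (10 more)
Depot → #104 → #101 → #103 → #102: 13+22+4+6 = 45  ← best
The minimum is 45.
One shortest path: Depot → #104 → #101 → #103 → #102.

Minimum one-way distance = 45 blocks.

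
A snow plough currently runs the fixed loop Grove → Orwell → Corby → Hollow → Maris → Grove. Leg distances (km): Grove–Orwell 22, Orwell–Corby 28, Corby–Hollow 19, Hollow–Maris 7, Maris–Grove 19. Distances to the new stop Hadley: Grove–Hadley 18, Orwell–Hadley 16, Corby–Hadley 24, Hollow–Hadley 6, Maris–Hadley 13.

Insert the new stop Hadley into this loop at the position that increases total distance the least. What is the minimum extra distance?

Insertion cost between consecutive stops i–j is d(i,Hadley) + d(Hadley,j) − d(i,j):
  between Grove and Orwell: 18 + 16 − 22 = 12
  between Orwell and Corby: 16 + 24 − 28 = 12
  between Corby and Hollow: 24 + 6 − 19 = 11
  between Hollow and Maris: 6 + 13 − 7 = 12
  between Maris and Grove: 13 + 18 − 19 = 12
Cheapest insertion is between Corby and Hollow, adding 11.
New total = 95 + 11 = 106.

Minimum extra distance: 11 km, inserting Hadley between Corby and Hollow.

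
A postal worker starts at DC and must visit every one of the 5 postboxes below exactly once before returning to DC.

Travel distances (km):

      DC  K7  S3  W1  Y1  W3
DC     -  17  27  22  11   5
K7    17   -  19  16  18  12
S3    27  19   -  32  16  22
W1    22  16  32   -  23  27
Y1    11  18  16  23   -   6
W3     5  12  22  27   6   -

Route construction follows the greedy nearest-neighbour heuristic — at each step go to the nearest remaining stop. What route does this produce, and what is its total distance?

84 km along DC → W3 → Y1 → S3 → K7 → W1 → DC.

From DC: distances to unvisited — W3=5, Y1=11, K7=17, W1=22, S3=27. Nearest is W3 (5).
From W3: distances to unvisited — Y1=6, K7=12, S3=22, W1=27. Nearest is Y1 (6).
From Y1: distances to unvisited — S3=16, K7=18, W1=23. Nearest is S3 (16).
From S3: distances to unvisited — K7=19, W1=32. Nearest is K7 (19).
From K7: distances to unvisited — W1=16. Nearest is W1 (16).
Return W1→DC: 22.
Total = 5 + 6 + 16 + 19 + 16 + 22 = 84.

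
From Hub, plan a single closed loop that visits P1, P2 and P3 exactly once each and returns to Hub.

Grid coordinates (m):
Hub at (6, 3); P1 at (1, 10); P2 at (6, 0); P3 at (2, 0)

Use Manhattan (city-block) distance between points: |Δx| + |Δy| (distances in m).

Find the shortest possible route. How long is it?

There are 3 distinct closed tours to check (reversals are equivalent).
Hub-P1-P2-P3-Hub: 12+15+4+7 = 38
Hub-P1-P3-P2-Hub: 12+11+4+3 = 30
Hub-P2-P1-P3-Hub: 3+15+11+7 = 36
The minimum is 30.
One optimal route: Hub → P1 → P3 → P2 → Hub (or its reverse).

30 m — the shortest possible round trip.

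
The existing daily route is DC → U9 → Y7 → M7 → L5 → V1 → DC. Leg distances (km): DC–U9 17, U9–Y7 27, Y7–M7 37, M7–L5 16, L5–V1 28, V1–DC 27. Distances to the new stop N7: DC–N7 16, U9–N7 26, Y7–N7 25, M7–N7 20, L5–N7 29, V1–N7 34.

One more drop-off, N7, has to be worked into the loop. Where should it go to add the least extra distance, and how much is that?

Minimum extra distance: 8 km, inserting N7 between Y7 and M7.

Insertion cost between consecutive stops i–j is d(i,N7) + d(N7,j) − d(i,j):
  between DC and U9: 16 + 26 − 17 = 25
  between U9 and Y7: 26 + 25 − 27 = 24
  between Y7 and M7: 25 + 20 − 37 = 8
  between M7 and L5: 20 + 29 − 16 = 33
  between L5 and V1: 29 + 34 − 28 = 35
  between V1 and DC: 34 + 16 − 27 = 23
Cheapest insertion is between Y7 and M7, adding 8.
New total = 152 + 8 = 160.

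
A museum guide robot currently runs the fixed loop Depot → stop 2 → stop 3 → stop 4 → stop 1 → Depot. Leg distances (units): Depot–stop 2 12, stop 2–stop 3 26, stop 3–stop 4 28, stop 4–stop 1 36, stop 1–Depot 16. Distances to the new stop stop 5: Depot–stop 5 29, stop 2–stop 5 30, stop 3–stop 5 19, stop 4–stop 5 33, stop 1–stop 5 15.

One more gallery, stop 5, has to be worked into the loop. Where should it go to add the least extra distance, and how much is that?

Insertion cost between consecutive stops i–j is d(i,stop 5) + d(stop 5,j) − d(i,j):
  between Depot and stop 2: 29 + 30 − 12 = 47
  between stop 2 and stop 3: 30 + 19 − 26 = 23
  between stop 3 and stop 4: 19 + 33 − 28 = 24
  between stop 4 and stop 1: 33 + 15 − 36 = 12
  between stop 1 and Depot: 15 + 29 − 16 = 28
Cheapest insertion is between stop 4 and stop 1, adding 12.
New total = 118 + 12 = 130.

Minimum extra distance: 12, inserting stop 5 between stop 4 and stop 1.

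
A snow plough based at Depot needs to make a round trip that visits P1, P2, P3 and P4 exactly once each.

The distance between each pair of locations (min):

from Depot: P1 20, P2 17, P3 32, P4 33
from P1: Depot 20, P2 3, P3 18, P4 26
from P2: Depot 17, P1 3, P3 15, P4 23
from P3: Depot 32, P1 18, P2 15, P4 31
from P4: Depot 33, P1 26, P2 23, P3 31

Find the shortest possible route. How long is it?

Depot→P1→P2→P3→P4→Depot: 20+3+15+31+33 = 102
Depot→P1→P2→P4→P3→Depot: 20+3+23+31+32 = 109
Depot→P1→P3→P2→P4→Depot: 20+18+15+23+33 = 109
Depot→P1→P3→P4→P2→Depot: 20+18+31+23+17 = 109
Depot→P1→P4→P2→P3→Depot: 20+26+23+15+32 = 116
Depot→P1→P4→P3→P2→Depot: 20+26+31+15+17 = 109
Depot→P2→P1→P3→P4→Depot: 17+3+18+31+33 = 102
Depot→P2→P1→P4→P3→Depot: 17+3+26+31+32 = 109
Depot→P2→P3→P1→P4→Depot: 17+15+18+26+33 = 109
Depot→P2→P4→P1→P3→Depot: 17+23+26+18+32 = 116
Depot→P3→P1→P2→P4→Depot: 32+18+3+23+33 = 109
Depot→P3→P2→P1→P4→Depot: 32+15+3+26+33 = 109
The minimum is 102.
One optimal route: Depot → P1 → P2 → P3 → P4 → Depot (or its reverse).

Minimum total distance: 102 min.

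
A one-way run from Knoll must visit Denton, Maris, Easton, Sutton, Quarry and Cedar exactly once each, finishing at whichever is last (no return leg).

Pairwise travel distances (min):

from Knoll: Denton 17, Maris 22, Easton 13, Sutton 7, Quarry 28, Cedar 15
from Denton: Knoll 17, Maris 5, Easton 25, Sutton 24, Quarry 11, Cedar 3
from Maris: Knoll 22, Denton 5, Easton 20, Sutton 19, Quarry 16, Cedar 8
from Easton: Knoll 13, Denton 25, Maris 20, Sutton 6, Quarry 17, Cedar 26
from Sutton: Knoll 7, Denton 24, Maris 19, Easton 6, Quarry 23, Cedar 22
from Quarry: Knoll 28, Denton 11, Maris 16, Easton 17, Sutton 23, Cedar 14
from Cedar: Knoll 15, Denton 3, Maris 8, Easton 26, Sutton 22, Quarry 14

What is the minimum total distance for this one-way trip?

Shortest open route: 52 min.

There are 6! = 720 possible orderings.
Knoll→Denton→Maris→Easton→Sutton→Quarry→Cedar: 17+5+20+6+23+14 = 85
Knoll→Denton→Maris→Easton→Sutton→Cedar→Quarry: 17+5+20+6+22+14 = 84
Knoll→Denton→Maris→Easton→Quarry→Sutton→Cedar: 17+5+20+17+23+22 = 104
Knoll→Denton→Maris→Easton→Quarry→Cedar→Sutton: 17+5+20+17+14+22 = 95
Knoll→Denton→Maris→Easton→Cedar→Sutton→Quarry: 17+5+20+26+22+23 = 113
Knoll→Denton→Maris→Easton→Cedar→Quarry→Sutton: 17+5+20+26+14+23 = 105
Knoll→Denton→Maris→Sutton→Easton→Quarry→Cedar: 17+5+19+6+17+14 = 78
Knoll→Denton→Maris→Sutton→Easton→Cedar→Quarry: 17+5+19+6+26+14 = 87
… (712 more)
Knoll→Sutton→Easton→Quarry→Denton→Cedar→Maris: 7+6+17+11+3+8 = 52  ← best
The minimum is 52.
One shortest path: Knoll → Sutton → Easton → Quarry → Denton → Cedar → Maris.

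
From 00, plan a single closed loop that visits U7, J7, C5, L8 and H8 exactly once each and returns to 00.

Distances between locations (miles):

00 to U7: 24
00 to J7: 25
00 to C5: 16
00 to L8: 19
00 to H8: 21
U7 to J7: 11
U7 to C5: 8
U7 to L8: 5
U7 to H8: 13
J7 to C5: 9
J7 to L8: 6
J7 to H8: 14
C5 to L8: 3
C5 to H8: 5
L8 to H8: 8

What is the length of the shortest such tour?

There are 60 distinct closed tours to check (reversals are equivalent).
00 → U7 → J7 → C5 → L8 → H8 → 00: 24+11+9+3+8+21 = 76
00 → U7 → J7 → C5 → H8 → L8 → 00: 24+11+9+5+8+19 = 76
00 → U7 → J7 → L8 → C5 → H8 → 00: 24+11+6+3+5+21 = 70
00 → U7 → J7 → L8 → H8 → C5 → 00: 24+11+6+8+5+16 = 70
00 → U7 → J7 → H8 → C5 → L8 → 00: 24+11+14+5+3+19 = 76
00 → U7 → J7 → H8 → L8 → C5 → 00: 24+11+14+8+3+16 = 76
00 → U7 → C5 → J7 → L8 → H8 → 00: 24+8+9+6+8+21 = 76
00 → U7 → C5 → J7 → H8 → L8 → 00: 24+8+9+14+8+19 = 82
00 → U7 → C5 → L8 → J7 → H8 → 00: 24+8+3+6+14+21 = 76
00 → U7 → C5 → L8 → H8 → J7 → 00: 24+8+3+8+14+25 = 82
00 → U7 → C5 → H8 → J7 → L8 → 00: 24+8+5+14+6+19 = 76
00 → U7 → C5 → H8 → L8 → J7 → 00: 24+8+5+8+6+25 = 76
00 → U7 → L8 → J7 → C5 → H8 → 00: 24+5+6+9+5+21 = 70
00 → U7 → L8 → J7 → H8 → C5 → 00: 24+5+6+14+5+16 = 70
… (46 more)
The minimum is 70.
One optimal route: 00 → U7 → J7 → L8 → C5 → H8 → 00 (or its reverse).

70 miles — the shortest possible round trip.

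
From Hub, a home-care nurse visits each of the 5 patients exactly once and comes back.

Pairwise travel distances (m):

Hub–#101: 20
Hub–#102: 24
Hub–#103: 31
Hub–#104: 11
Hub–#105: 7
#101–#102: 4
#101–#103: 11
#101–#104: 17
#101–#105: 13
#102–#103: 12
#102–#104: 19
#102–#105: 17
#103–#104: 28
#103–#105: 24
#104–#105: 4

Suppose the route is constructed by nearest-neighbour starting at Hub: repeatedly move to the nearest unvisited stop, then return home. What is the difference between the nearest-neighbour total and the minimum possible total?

From Hub: #105=7, #104=11, #101=20, #102=24, #103=31 → choose #105 (7).
From #105: #104=4, #101=13, #102=17, #103=24 → choose #104 (4).
From #104: #101=17, #102=19, #103=28 → choose #101 (17).
From #101: #102=4, #103=11 → choose #102 (4).
From #102: #103=12 → choose #103 (12).
NN route Hub → #105 → #104 → #101 → #102 → #103 → Hub costs 75.
Optimal: Hub → #101 → #103 → #102 → #104 → #105 → Hub costs 73 (by enumerating all 60 distinct tours).
Excess = 75 − 73 = 2.

Excess over optimum: 2 m.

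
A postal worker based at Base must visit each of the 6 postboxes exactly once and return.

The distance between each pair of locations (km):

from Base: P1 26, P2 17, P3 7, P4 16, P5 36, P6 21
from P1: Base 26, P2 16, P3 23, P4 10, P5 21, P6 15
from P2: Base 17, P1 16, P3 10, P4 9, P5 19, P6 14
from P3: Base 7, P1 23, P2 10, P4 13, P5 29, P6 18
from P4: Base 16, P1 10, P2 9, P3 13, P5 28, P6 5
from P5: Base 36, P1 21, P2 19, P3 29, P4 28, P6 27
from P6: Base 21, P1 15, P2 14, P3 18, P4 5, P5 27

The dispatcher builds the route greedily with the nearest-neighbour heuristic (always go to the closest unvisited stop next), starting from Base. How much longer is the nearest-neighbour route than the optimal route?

Base: P3=7, P4=16, P2=17, P6=21, P1=26, P5=36 ⇒ P3
P3: P2=10, P4=13, P6=18, P1=23, P5=29 ⇒ P2
P2: P4=9, P6=14, P1=16, P5=19 ⇒ P4
P4: P6=5, P1=10, P5=28 ⇒ P6
P6: P1=15, P5=27 ⇒ P1
P1: P5=21 ⇒ P5
NN route Base → P3 → P2 → P4 → P6 → P1 → P5 → Base costs 103.
Optimal: Base → P3 → P2 → P5 → P1 → P4 → P6 → Base costs 93 (by enumerating all 360 distinct tours).
Excess = 103 − 93 = 10.

The nearest-neighbour route is 10 km longer than optimal.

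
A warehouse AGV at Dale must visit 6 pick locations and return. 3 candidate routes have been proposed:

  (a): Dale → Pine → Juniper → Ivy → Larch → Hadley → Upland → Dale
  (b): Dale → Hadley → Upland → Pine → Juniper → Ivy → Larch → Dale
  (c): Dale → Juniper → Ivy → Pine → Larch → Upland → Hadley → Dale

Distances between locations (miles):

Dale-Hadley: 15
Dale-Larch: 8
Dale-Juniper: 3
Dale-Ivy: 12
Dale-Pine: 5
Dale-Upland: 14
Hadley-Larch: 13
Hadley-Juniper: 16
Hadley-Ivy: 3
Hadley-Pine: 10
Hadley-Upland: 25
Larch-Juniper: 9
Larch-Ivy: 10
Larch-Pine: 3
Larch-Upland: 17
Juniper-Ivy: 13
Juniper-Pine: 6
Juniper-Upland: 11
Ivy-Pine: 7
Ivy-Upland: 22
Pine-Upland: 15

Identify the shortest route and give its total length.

83 miles — (c) is the shortest.

(a): 5 + 6 + 13 + 10 + 13 + 25 + 14 = 86
(b): 15 + 25 + 15 + 6 + 13 + 10 + 8 = 92
(c): 3 + 13 + 7 + 3 + 17 + 25 + 15 = 83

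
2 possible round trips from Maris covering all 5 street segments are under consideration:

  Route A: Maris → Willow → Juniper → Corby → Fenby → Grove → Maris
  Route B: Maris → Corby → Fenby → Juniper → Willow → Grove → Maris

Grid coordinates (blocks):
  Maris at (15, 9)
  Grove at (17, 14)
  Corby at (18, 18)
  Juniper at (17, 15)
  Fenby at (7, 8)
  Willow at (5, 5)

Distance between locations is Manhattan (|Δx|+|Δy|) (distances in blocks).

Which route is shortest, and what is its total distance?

Shortest is Route A, total 84 blocks.

Route A: 14 + 22 + 4 + 21 + 16 + 7 = 84
Route B: 12 + 21 + 17 + 22 + 21 + 7 = 100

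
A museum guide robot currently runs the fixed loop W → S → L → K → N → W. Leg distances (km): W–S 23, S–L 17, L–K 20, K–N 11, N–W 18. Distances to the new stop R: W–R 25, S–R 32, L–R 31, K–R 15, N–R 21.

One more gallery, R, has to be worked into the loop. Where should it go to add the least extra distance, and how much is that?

Minimum extra distance: 25 km, inserting R between K and N.

Insertion cost between consecutive stops i–j is d(i,R) + d(R,j) − d(i,j):
  between W and S: 25 + 32 − 23 = 34
  between S and L: 32 + 31 − 17 = 46
  between L and K: 31 + 15 − 20 = 26
  between K and N: 15 + 21 − 11 = 25
  between N and W: 21 + 25 − 18 = 28
Cheapest insertion is between K and N, adding 25.
New total = 89 + 25 = 114.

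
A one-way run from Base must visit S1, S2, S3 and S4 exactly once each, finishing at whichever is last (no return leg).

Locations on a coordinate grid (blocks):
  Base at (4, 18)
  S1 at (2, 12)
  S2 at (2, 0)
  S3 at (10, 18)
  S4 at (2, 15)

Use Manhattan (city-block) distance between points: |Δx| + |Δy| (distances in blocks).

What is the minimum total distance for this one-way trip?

There are 4! = 24 possible orderings.
Base → S1 → S2 → S3 → S4: 8+12+26+11 = 57
Base → S1 → S2 → S4 → S3: 8+12+15+11 = 46
Base → S1 → S3 → S2 → S4: 8+14+26+15 = 63
Base → S1 → S3 → S4 → S2: 8+14+11+15 = 48
Base → S1 → S4 → S2 → S3: 8+3+15+26 = 52
Base → S1 → S4 → S3 → S2: 8+3+11+26 = 48
Base → S2 → S1 → S3 → S4: 20+12+14+11 = 57
Base → S2 → S1 → S4 → S3: 20+12+3+11 = 46
Base → S2 → S3 → S1 → S4: 20+26+14+3 = 63
Base → S2 → S3 → S4 → S1: 20+26+11+3 = 60
Base → S2 → S4 → S1 → S3: 20+15+3+14 = 52
Base → S2 → S4 → S3 → S1: 20+15+11+14 = 60
Base → S3 → S1 → S2 → S4: 6+14+12+15 = 47
Base → S3 → S1 → S4 → S2: 6+14+3+15 = 38
… (10 more)
Base → S3 → S4 → S1 → S2: 6+11+3+12 = 32  ← best
The minimum is 32.
One shortest path: Base → S3 → S4 → S1 → S2.

32 blocks — the minimum one-way total.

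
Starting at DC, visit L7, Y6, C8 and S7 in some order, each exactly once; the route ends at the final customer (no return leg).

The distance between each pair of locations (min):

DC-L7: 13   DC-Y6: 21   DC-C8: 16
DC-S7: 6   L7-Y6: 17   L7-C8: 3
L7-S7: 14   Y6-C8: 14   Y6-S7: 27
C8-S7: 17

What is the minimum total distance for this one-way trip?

37 min — the minimum one-way total.

There are 4! = 24 possible orderings.
DC→L7→Y6→C8→S7: 13+17+14+17 = 61
DC→L7→Y6→S7→C8: 13+17+27+17 = 74
DC→L7→C8→Y6→S7: 13+3+14+27 = 57
DC→L7→C8→S7→Y6: 13+3+17+27 = 60
DC→L7→S7→Y6→C8: 13+14+27+14 = 68
DC→L7→S7→C8→Y6: 13+14+17+14 = 58
DC→Y6→L7→C8→S7: 21+17+3+17 = 58
DC→Y6→L7→S7→C8: 21+17+14+17 = 69
DC→Y6→C8→L7→S7: 21+14+3+14 = 52
DC→Y6→C8→S7→L7: 21+14+17+14 = 66
DC→Y6→S7→L7→C8: 21+27+14+3 = 65
DC→Y6→S7→C8→L7: 21+27+17+3 = 68
DC→C8→L7→Y6→S7: 16+3+17+27 = 63
DC→C8→L7→S7→Y6: 16+3+14+27 = 60
… (10 more)
DC→S7→L7→C8→Y6: 6+14+3+14 = 37  ← best
The minimum is 37.
One shortest path: DC → S7 → L7 → C8 → Y6.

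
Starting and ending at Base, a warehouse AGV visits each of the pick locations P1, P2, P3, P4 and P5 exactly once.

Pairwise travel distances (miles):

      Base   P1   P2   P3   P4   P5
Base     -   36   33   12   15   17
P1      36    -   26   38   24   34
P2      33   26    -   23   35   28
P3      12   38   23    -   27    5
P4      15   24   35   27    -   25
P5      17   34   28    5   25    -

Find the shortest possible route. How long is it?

Base→P1→P2→P3→P4→P5→Base: 36+26+23+27+25+17 = 154
Base→P1→P2→P3→P5→P4→Base: 36+26+23+5+25+15 = 130
Base→P1→P2→P4→P3→P5→Base: 36+26+35+27+5+17 = 146
Base→P1→P2→P4→P5→P3→Base: 36+26+35+25+5+12 = 139
Base→P1→P2→P5→P3→P4→Base: 36+26+28+5+27+15 = 137
Base→P1→P2→P5→P4→P3→Base: 36+26+28+25+27+12 = 154
Base→P1→P3→P2→P4→P5→Base: 36+38+23+35+25+17 = 174
Base→P1→P3→P2→P5→P4→Base: 36+38+23+28+25+15 = 165
Base→P1→P3→P4→P2→P5→Base: 36+38+27+35+28+17 = 181
Base→P1→P3→P4→P5→P2→Base: 36+38+27+25+28+33 = 187
Base→P1→P3→P5→P2→P4→Base: 36+38+5+28+35+15 = 157
Base→P1→P3→P5→P4→P2→Base: 36+38+5+25+35+33 = 172
Base→P1→P4→P2→P3→P5→Base: 36+24+35+23+5+17 = 140
Base→P1→P4→P2→P5→P3→Base: 36+24+35+28+5+12 = 140
… (46 more)
Base→P3→P5→P2→P1→P4→Base: 12+5+28+26+24+15 = 110  ← best
The minimum is 110.
One optimal route: Base → P3 → P5 → P2 → P1 → P4 → Base (or its reverse).

Shortest round trip = 110 miles.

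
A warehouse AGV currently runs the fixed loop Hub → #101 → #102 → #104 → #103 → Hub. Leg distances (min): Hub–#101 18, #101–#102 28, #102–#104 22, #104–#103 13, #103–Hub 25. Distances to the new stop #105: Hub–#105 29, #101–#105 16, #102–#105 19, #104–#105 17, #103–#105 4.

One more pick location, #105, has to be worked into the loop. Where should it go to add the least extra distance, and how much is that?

Insertion cost between consecutive stops i–j is d(i,#105) + d(#105,j) − d(i,j):
  between Hub and #101: 29 + 16 − 18 = 27
  between #101 and #102: 16 + 19 − 28 = 7
  between #102 and #104: 19 + 17 − 22 = 14
  between #104 and #103: 17 + 4 − 13 = 8
  between #103 and Hub: 4 + 29 − 25 = 8
Cheapest insertion is between #101 and #102, adding 7.
New total = 106 + 7 = 113.

Minimum extra distance: 7 min, inserting #105 between #101 and #102.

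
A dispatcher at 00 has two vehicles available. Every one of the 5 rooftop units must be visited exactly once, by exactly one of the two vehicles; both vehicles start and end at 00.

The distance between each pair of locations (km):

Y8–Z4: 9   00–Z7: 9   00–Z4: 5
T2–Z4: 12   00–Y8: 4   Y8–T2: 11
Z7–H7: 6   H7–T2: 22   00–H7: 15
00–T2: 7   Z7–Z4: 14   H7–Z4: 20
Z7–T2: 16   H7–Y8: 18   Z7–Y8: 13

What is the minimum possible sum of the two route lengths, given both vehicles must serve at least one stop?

Try each way of splitting the stops between the two vehicles (each non-empty) and, for each split, find the best tour for each vehicle:
  {Z7} + {H7, Y8, T2, Z4}: 18 + 61 = 79
  {H7} + {Z7, Y8, T2, Z4}: 30 + 50 = 80
  {Z7, H7} + {Y8, T2, Z4}: 30 + 32 = 62
  {Y8} + {Z7, H7, T2, Z4}: 8 + 54 = 62
  {Z7, Y8} + {H7, T2, Z4}: 26 + 54 = 80
  {H7, Y8} + {Z7, T2, Z4}: 37 + 42 = 79
  … (15 splits in total)
  {Z7, H7, Y8} + {T2, Z4}: 37 + 24 = 61  ← best
Best: vehicle 1 00 → Z7 → H7 → Y8 → 00 = 37; vehicle 2 00 → T2 → Z4 → 00 = 24; combined 61.

Minimum combined distance: 61 km.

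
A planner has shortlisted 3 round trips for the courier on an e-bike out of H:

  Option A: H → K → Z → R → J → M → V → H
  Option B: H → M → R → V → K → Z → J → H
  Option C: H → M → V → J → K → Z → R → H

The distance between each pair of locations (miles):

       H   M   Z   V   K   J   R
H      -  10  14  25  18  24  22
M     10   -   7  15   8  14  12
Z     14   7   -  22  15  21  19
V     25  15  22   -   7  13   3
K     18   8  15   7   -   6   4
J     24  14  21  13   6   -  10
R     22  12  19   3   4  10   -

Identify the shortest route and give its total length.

Shortest is Option B, total 92 miles.

Option A: 18 + 15 + 19 + 10 + 14 + 15 + 25 = 116
Option B: 10 + 12 + 3 + 7 + 15 + 21 + 24 = 92
Option C: 10 + 15 + 13 + 6 + 15 + 19 + 22 = 100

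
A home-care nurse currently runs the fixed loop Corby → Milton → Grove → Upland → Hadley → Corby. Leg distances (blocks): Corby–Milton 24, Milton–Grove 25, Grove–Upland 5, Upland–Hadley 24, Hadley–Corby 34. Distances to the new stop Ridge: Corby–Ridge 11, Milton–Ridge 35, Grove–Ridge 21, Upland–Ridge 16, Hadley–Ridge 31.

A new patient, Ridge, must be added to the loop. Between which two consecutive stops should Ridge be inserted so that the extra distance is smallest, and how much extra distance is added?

Minimum extra distance: 8 blocks, inserting Ridge between Hadley and Corby.

Insertion cost between consecutive stops i–j is d(i,Ridge) + d(Ridge,j) − d(i,j):
  between Corby and Milton: 11 + 35 − 24 = 22
  between Milton and Grove: 35 + 21 − 25 = 31
  between Grove and Upland: 21 + 16 − 5 = 32
  between Upland and Hadley: 16 + 31 − 24 = 23
  between Hadley and Corby: 31 + 11 − 34 = 8
Cheapest insertion is between Hadley and Corby, adding 8.
New total = 112 + 8 = 120.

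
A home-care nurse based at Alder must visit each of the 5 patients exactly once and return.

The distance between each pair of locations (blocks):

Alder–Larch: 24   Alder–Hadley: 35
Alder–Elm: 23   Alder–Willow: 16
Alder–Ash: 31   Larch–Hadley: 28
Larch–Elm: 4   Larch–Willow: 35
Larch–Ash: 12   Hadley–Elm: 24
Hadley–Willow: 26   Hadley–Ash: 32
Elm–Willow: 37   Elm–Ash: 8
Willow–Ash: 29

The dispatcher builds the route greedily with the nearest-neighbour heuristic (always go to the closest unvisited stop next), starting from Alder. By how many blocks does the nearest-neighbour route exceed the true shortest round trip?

From Alder: Willow=16, Elm=23, Larch=24, Ash=31, Hadley=35 → choose Willow (16).
From Willow: Hadley=26, Ash=29, Larch=35, Elm=37 → choose Hadley (26).
From Hadley: Elm=24, Larch=28, Ash=32 → choose Elm (24).
From Elm: Larch=4, Ash=8 → choose Larch (4).
From Larch: Ash=12 → choose Ash (12).
NN route Alder → Willow → Hadley → Elm → Larch → Ash → Alder costs 113.
Optimal: Alder → Larch → Elm → Ash → Hadley → Willow → Alder costs 110 (by enumerating all 60 distinct tours).
Excess = 113 − 110 = 3.

3 blocks longer than the optimal tour.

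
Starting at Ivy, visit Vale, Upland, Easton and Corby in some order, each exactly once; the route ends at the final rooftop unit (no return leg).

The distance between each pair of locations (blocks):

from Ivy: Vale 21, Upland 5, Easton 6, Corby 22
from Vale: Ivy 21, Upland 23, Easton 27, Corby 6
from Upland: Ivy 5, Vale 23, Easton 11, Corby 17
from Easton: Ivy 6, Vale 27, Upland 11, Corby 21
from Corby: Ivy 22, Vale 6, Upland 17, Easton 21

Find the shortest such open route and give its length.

There are 4! = 24 possible orderings.
Ivy→Vale→Upland→Easton→Corby: 21+23+11+21 = 76
Ivy→Vale→Upland→Corby→Easton: 21+23+17+21 = 82
Ivy→Vale→Easton→Upland→Corby: 21+27+11+17 = 76
Ivy→Vale→Easton→Corby→Upland: 21+27+21+17 = 86
Ivy→Vale→Corby→Upland→Easton: 21+6+17+11 = 55
Ivy→Vale→Corby→Easton→Upland: 21+6+21+11 = 59
Ivy→Upland→Vale→Easton→Corby: 5+23+27+21 = 76
Ivy→Upland→Vale→Corby→Easton: 5+23+6+21 = 55
Ivy→Upland→Easton→Vale→Corby: 5+11+27+6 = 49
Ivy→Upland→Easton→Corby→Vale: 5+11+21+6 = 43
Ivy→Upland→Corby→Vale→Easton: 5+17+6+27 = 55
Ivy→Upland→Corby→Easton→Vale: 5+17+21+27 = 70
Ivy→Easton→Vale→Upland→Corby: 6+27+23+17 = 73
Ivy→Easton→Vale→Corby→Upland: 6+27+6+17 = 56
… (10 more)
Ivy→Easton→Upland→Corby→Vale: 6+11+17+6 = 40  ← best
The minimum is 40.
One shortest path: Ivy → Easton → Upland → Corby → Vale.

40 blocks — the minimum one-way total.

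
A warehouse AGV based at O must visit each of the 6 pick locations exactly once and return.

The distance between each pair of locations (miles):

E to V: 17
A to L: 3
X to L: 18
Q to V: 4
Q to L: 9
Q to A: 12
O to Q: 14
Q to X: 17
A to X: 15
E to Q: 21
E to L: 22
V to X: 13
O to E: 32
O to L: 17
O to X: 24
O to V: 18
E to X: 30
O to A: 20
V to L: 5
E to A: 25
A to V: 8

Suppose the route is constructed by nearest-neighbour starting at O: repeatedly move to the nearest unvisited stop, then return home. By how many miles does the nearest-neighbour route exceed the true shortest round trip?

The nearest-neighbour route is 4 miles longer than optimal.

From O: Q=14, L=17, V=18, A=20, X=24, E=32 → choose Q (14).
From Q: V=4, L=9, A=12, X=17, E=21 → choose V (4).
From V: L=5, A=8, X=13, E=17 → choose L (5).
From L: A=3, X=18, E=22 → choose A (3).
From A: X=15, E=25 → choose X (15).
From X: E=30 → choose E (30).
NN route O → Q → V → L → A → X → E → O costs 103.
Optimal: O → Q → E → V → L → A → X → O costs 99 (by enumerating all 360 distinct tours).
Excess = 103 − 99 = 4.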